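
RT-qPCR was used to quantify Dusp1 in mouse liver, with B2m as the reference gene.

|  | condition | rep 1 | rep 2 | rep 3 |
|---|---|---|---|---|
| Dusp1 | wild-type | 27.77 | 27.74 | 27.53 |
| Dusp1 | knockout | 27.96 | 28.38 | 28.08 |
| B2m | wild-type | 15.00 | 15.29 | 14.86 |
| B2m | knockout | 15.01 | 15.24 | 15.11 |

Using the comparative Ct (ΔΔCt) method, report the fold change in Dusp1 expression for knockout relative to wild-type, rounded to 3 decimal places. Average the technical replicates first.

Mean Ct: Dusp1 wild-type 27.680; Dusp1 knockout 28.140; B2m wild-type 15.050; B2m knockout 15.120
ΔCt(wild-type) = 27.680 − 15.050 = 12.630
ΔCt(knockout) = 28.140 − 15.120 = 13.020
ΔΔCt = 13.020 − 12.630 = 0.390
Fold change = 2^(−0.390) = 0.7631

0.763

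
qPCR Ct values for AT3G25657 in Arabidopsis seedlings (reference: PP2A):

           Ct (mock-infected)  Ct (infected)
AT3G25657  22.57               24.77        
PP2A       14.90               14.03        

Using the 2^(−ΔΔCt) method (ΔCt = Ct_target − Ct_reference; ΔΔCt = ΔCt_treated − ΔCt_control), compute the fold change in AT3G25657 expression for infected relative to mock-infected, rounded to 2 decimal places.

ΔCt(mock-infected) = 22.570 − 14.900 = 7.670
ΔCt(infected) = 24.770 − 14.030 = 10.740
ΔΔCt = 10.740 − 7.670 = 3.070
Fold change = 2^(−3.070) = 0.119

0.12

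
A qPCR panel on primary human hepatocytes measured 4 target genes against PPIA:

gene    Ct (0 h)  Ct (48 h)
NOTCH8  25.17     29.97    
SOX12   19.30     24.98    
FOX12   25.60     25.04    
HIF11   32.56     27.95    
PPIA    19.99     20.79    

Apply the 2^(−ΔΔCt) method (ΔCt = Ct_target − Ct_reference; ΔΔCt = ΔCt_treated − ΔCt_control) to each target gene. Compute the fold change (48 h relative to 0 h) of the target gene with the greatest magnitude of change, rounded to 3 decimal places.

NOTCH8: ΔΔCt = (29.97−20.79) − (25.17−19.99) = 9.18 − 5.18 = 4.00; fold change = 2^-4.00 = 0.062
SOX12: ΔΔCt = (24.98−20.79) − (19.30−19.99) = 4.19 − (-0.69) = 4.88; fold change = 2^-4.88 = 0.034
FOX12: ΔΔCt = (25.04−20.79) − (25.60−19.99) = 4.25 − 5.61 = -1.36; fold change = 2^1.36 = 2.567
HIF11: ΔΔCt = (27.95−20.79) − (32.56−19.99) = 7.16 − 12.57 = -5.41; fold change = 2^5.41 = 42.518
HIF11 has the largest |ΔΔCt| = 5.41.

42.518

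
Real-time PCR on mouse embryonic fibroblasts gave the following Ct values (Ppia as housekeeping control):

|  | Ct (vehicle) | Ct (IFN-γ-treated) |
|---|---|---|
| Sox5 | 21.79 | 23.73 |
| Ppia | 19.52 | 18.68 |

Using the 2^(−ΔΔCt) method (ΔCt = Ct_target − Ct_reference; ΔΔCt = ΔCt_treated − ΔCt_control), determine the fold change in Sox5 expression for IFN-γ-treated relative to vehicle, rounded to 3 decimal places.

0.146

ΔCt(vehicle) = 21.790 − 19.520 = 2.270
ΔCt(IFN-γ-treated) = 23.730 − 18.680 = 5.050
ΔΔCt = 5.050 − 2.270 = 2.780
Fold change = 2^(−2.780) = 0.1456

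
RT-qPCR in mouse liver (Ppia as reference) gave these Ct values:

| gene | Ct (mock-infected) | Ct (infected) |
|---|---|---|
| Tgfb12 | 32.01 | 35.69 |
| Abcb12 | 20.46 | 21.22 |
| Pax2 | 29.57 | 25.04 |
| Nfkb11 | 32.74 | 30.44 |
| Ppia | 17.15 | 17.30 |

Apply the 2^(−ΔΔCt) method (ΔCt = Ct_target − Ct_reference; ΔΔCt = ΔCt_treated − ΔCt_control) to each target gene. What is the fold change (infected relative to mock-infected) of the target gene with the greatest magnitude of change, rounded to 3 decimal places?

25.634

Tgfb12: ΔΔCt = (35.69−17.30) − (32.01−17.15) = 18.39 − 14.86 = 3.53; fold change = 2^-3.53 = 0.087
Abcb12: ΔΔCt = (21.22−17.30) − (20.46−17.15) = 3.92 − 3.31 = 0.61; fold change = 2^-0.61 = 0.655
Pax2: ΔΔCt = (25.04−17.30) − (29.57−17.15) = 7.74 − 12.42 = -4.68; fold change = 2^4.68 = 25.634
Nfkb11: ΔΔCt = (30.44−17.30) − (32.74−17.15) = 13.14 − 15.59 = -2.45; fold change = 2^2.45 = 5.464
Pax2 has the largest |ΔΔCt| = 4.68.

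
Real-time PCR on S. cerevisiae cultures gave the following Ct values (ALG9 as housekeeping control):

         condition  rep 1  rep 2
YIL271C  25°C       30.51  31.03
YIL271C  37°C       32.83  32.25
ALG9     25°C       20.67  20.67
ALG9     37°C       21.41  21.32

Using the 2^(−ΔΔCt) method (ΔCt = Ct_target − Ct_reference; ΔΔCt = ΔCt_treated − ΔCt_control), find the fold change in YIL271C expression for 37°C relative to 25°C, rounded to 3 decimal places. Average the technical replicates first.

0.475

Mean Ct: YIL271C 25°C 30.770; YIL271C 37°C 32.540; ALG9 25°C 20.670; ALG9 37°C 21.365
ΔCt(25°C) = 30.770 − 20.670 = 10.100
ΔCt(37°C) = 32.540 − 21.365 = 11.175
ΔΔCt = 11.175 − 10.100 = 1.075
Fold change = 2^(−1.075) = 0.4747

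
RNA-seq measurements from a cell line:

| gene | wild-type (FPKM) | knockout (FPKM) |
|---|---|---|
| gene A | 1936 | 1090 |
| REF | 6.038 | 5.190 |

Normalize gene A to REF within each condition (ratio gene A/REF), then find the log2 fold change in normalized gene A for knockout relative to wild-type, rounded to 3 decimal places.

-0.610

gene A/REF (wild-type) = 1936 / 6.038 = 320.64
gene A/REF (knockout) = 1090 / 5.190 = 210.02
Fold change = 210.02 / 320.64 = 0.6550
log2(0.6550) = -0.6104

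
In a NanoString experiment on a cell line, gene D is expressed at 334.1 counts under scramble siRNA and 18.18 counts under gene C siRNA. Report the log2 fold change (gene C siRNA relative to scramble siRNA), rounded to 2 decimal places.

-4.20

Fold change = 18.18 / 334.1 = 0.0544
log2(0.0544) = -4.200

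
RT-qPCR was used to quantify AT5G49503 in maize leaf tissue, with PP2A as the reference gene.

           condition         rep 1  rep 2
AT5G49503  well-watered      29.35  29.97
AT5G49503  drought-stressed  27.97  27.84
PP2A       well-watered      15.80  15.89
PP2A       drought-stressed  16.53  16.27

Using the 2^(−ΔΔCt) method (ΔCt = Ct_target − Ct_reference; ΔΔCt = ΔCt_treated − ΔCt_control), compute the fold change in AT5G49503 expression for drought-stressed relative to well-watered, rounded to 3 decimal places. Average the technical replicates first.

Mean Ct: AT5G49503 well-watered 29.660; AT5G49503 drought-stressed 27.905; PP2A well-watered 15.845; PP2A drought-stressed 16.400
ΔCt(well-watered) = 29.660 − 15.845 = 13.815
ΔCt(drought-stressed) = 27.905 − 16.400 = 11.505
ΔΔCt = 11.505 − 13.815 = -2.310
Fold change = 2^(−(-2.310)) = 2^2.310 = 4.9588

4.959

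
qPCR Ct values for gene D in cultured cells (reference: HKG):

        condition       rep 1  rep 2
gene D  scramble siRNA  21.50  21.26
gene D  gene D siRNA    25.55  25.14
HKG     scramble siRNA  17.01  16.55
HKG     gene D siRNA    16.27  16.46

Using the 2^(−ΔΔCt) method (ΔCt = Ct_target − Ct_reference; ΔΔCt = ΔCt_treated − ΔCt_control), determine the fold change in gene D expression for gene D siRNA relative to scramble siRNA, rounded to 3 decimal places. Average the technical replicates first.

0.048

Mean Ct: gene D scramble siRNA 21.380; gene D gene D siRNA 25.345; HKG scramble siRNA 16.780; HKG gene D siRNA 16.365
ΔCt(scramble siRNA) = 21.380 − 16.780 = 4.600
ΔCt(gene D siRNA) = 25.345 − 16.365 = 8.980
ΔΔCt = 8.980 − 4.600 = 4.380
Fold change = 2^(−4.380) = 0.0480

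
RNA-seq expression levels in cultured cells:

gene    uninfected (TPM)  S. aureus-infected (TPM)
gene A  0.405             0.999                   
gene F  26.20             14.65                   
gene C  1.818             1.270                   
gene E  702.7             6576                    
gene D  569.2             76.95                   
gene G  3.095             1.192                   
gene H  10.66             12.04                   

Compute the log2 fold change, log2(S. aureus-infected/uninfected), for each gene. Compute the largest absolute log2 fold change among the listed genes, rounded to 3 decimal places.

log2(0.999/0.405) = 1.303  (gene A)
log2(14.65/26.20) = -0.839  (gene F)
log2(1.270/1.818) = -0.518  (gene C)
log2(6576/702.7) = 3.226  (gene E)
log2(76.95/569.2) = -2.887  (gene D)
log2(1.192/3.095) = -1.377  (gene G)
log2(12.04/10.66) = 0.176  (gene H)
The largest magnitude belongs to gene E.

3.226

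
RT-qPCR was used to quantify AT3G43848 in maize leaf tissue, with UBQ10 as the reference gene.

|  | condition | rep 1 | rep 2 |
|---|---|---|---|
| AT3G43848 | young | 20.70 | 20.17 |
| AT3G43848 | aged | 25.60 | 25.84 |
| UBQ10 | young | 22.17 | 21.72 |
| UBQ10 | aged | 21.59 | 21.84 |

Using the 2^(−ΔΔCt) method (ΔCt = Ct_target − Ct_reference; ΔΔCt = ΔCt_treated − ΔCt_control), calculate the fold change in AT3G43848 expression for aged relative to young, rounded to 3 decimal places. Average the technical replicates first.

0.022

Mean Ct: AT3G43848 young 20.435; AT3G43848 aged 25.720; UBQ10 young 21.945; UBQ10 aged 21.715
ΔCt(young) = 20.435 − 21.945 = -1.510
ΔCt(aged) = 25.720 − 21.715 = 4.005
ΔΔCt = 4.005 − (-1.510) = 5.515
Fold change = 2^(−5.515) = 0.0219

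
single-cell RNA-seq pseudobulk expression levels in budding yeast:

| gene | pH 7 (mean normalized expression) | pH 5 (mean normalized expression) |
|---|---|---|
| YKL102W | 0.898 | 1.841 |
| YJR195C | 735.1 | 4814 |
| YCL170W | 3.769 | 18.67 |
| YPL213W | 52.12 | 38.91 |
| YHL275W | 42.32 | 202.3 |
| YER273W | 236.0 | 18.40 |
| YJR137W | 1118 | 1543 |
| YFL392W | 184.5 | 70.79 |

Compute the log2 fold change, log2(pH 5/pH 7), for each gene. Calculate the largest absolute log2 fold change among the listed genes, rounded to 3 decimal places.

3.681

log2(1.841/0.898) = 1.036  (YKL102W)
log2(4814/735.1) = 2.711  (YJR195C)
log2(18.67/3.769) = 2.308  (YCL170W)
log2(38.91/52.12) = -0.422  (YPL213W)
log2(202.3/42.32) = 2.257  (YHL275W)
log2(18.40/236.0) = -3.681  (YER273W)
log2(1543/1118) = 0.465  (YJR137W)
log2(70.79/184.5) = -1.382  (YFL392W)
The largest magnitude belongs to YER273W.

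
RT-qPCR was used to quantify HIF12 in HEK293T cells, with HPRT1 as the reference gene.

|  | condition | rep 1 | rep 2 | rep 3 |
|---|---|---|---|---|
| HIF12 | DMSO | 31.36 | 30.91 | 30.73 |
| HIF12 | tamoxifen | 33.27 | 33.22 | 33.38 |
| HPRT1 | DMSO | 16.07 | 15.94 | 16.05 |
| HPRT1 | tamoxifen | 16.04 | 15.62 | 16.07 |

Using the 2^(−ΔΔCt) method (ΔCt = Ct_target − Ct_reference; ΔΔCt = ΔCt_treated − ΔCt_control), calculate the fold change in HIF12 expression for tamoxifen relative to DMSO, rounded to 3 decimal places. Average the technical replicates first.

0.189

Mean Ct: HIF12 DMSO 31.000; HIF12 tamoxifen 33.290; HPRT1 DMSO 16.020; HPRT1 tamoxifen 15.910
ΔCt(DMSO) = 31.000 − 16.020 = 14.980
ΔCt(tamoxifen) = 33.290 − 15.910 = 17.380
ΔΔCt = 17.380 − 14.980 = 2.400
Fold change = 2^(−2.400) = 0.1895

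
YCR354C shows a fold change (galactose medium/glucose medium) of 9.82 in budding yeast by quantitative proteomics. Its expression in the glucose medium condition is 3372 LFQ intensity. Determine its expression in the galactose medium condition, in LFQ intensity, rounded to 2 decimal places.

33113.04

galactose medium expression = 3372 × 9.82 = 33113.04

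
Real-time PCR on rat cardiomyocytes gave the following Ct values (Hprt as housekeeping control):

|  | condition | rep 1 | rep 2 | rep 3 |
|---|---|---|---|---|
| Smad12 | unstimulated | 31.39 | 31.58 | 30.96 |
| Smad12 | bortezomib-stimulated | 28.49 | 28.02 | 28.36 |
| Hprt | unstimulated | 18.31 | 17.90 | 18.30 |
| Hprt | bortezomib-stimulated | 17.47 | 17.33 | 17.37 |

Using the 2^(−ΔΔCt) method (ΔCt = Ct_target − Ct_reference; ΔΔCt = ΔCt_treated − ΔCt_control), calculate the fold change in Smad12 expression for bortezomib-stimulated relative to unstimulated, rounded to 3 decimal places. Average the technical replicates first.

Mean Ct: Smad12 unstimulated 31.310; Smad12 bortezomib-stimulated 28.290; Hprt unstimulated 18.170; Hprt bortezomib-stimulated 17.390
ΔCt(unstimulated) = 31.310 − 18.170 = 13.140
ΔCt(bortezomib-stimulated) = 28.290 − 17.390 = 10.900
ΔΔCt = 10.900 − 13.140 = -2.240
Fold change = 2^(−(-2.240)) = 2^2.240 = 4.7240

4.724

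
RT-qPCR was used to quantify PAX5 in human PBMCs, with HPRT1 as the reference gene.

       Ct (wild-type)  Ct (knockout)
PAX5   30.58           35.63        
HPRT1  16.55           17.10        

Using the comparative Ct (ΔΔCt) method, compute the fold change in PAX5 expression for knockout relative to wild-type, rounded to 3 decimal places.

0.044

ΔCt(wild-type) = 30.580 − 16.550 = 14.030
ΔCt(knockout) = 35.630 − 17.100 = 18.530
ΔΔCt = 18.530 − 14.030 = 4.500
Fold change = 2^(−4.500) = 0.0442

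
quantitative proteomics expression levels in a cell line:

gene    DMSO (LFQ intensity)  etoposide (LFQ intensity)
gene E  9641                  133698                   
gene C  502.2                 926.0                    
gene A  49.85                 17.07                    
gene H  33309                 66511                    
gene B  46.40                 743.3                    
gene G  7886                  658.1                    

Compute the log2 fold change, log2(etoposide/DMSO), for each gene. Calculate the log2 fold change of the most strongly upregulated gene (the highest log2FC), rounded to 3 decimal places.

4.002

log2(133698/9641) = 3.794  (gene E)
log2(926.0/502.2) = 0.883  (gene C)
log2(17.07/49.85) = -1.546  (gene A)
log2(66511/33309) = 0.998  (gene H)
log2(743.3/46.40) = 4.002  (gene B)
log2(658.1/7886) = -3.583  (gene G)
gene B is most strongly upregulated.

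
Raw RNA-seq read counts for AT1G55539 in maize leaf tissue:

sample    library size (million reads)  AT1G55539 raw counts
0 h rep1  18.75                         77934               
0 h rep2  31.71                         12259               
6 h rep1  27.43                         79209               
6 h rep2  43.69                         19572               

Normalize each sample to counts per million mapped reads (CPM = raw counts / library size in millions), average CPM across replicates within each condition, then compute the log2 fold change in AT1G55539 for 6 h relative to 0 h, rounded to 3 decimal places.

CPM(0 h rep1) = 77934 / 18.75 = 4156.4800
CPM(0 h rep2) = 12259 / 31.71 = 386.5973
CPM(6 h rep1) = 79209 / 27.43 = 2887.6777
CPM(6 h rep2) = 19572 / 43.69 = 447.9744
mean CPM(0 h) = 2271.5386; mean CPM(6 h) = 1667.8260
Fold change = 1667.8260 / 2271.5386 = 0.73423
log2(0.73423) = -0.4457

-0.446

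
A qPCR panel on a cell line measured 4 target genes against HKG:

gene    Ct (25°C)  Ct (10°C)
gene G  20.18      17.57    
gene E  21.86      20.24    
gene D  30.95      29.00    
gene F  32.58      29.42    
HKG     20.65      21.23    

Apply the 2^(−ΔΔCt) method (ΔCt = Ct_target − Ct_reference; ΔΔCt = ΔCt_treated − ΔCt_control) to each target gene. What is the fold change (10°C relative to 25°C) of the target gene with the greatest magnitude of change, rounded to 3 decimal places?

13.361

gene G: ΔΔCt = (17.57−21.23) − (20.18−20.65) = -3.66 − (-0.47) = -3.19; fold change = 2^3.19 = 9.126
gene E: ΔΔCt = (20.24−21.23) − (21.86−20.65) = -0.99 − 1.21 = -2.20; fold change = 2^2.20 = 4.595
gene D: ΔΔCt = (29.00−21.23) − (30.95−20.65) = 7.77 − 10.30 = -2.53; fold change = 2^2.53 = 5.776
gene F: ΔΔCt = (29.42−21.23) − (32.58−20.65) = 8.19 − 11.93 = -3.74; fold change = 2^3.74 = 13.361
gene F has the largest |ΔΔCt| = 3.74.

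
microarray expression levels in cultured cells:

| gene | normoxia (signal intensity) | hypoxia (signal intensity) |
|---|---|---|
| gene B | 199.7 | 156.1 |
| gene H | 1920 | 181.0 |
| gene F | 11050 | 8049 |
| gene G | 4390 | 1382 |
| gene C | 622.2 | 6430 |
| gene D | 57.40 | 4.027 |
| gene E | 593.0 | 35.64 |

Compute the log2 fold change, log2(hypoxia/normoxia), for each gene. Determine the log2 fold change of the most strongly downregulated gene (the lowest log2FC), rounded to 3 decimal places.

log2(156.1/199.7) = -0.355  (gene B)
log2(181.0/1920) = -3.407  (gene H)
log2(8049/11050) = -0.457  (gene F)
log2(1382/4390) = -1.667  (gene G)
log2(6430/622.2) = 3.369  (gene C)
log2(4.027/57.40) = -3.833  (gene D)
log2(35.64/593.0) = -4.056  (gene E)
gene E is most strongly downregulated.

-4.056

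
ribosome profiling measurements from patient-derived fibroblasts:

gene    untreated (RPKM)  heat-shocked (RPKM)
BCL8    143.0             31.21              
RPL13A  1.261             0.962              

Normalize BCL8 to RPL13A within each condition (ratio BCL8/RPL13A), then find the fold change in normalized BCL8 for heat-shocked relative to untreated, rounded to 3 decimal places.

0.286

BCL8/RPL13A (untreated) = 143.0 / 1.261 = 113.4
BCL8/RPL13A (heat-shocked) = 31.21 / 0.962 = 32.443
Fold change = 32.443 / 113.4 = 0.2861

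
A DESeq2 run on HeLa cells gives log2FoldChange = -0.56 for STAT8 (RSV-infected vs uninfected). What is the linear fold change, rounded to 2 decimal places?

Fold change = 2^(-0.56) = 0.678
That is, STAT8 drops to 67.8% of the uninfected level.

0.68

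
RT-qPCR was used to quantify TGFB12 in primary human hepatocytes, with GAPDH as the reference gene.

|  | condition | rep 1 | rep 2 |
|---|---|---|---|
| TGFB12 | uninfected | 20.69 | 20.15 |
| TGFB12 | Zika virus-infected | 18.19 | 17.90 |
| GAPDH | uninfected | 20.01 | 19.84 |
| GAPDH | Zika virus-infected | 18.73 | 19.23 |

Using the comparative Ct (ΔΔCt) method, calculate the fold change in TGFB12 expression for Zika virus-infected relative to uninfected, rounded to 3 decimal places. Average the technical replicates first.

2.694

Mean Ct: TGFB12 uninfected 20.420; TGFB12 Zika virus-infected 18.045; GAPDH uninfected 19.925; GAPDH Zika virus-infected 18.980
ΔCt(uninfected) = 20.420 − 19.925 = 0.495
ΔCt(Zika virus-infected) = 18.045 − 18.980 = -0.935
ΔΔCt = -0.935 − 0.495 = -1.430
Fold change = 2^(−(-1.430)) = 2^1.430 = 2.6945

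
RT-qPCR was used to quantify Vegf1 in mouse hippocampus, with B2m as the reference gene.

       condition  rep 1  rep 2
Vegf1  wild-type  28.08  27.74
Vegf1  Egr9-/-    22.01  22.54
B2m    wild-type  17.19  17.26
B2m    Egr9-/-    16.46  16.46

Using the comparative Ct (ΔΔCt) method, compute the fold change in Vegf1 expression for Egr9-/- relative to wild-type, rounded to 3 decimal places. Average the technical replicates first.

Mean Ct: Vegf1 wild-type 27.910; Vegf1 Egr9-/- 22.275; B2m wild-type 17.225; B2m Egr9-/- 16.460
ΔCt(wild-type) = 27.910 − 17.225 = 10.685
ΔCt(Egr9-/-) = 22.275 − 16.460 = 5.815
ΔΔCt = 5.815 − 10.685 = -4.870
Fold change = 2^(−(-4.870)) = 2^4.870 = 29.2426

29.243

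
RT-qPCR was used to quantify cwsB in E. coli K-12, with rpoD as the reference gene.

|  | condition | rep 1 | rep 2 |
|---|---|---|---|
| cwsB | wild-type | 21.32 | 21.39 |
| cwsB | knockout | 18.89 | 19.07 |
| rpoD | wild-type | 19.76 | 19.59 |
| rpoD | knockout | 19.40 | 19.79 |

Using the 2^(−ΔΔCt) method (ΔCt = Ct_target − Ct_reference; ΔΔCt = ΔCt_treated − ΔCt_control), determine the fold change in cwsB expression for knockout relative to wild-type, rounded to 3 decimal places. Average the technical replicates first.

4.908

Mean Ct: cwsB wild-type 21.355; cwsB knockout 18.980; rpoD wild-type 19.675; rpoD knockout 19.595
ΔCt(wild-type) = 21.355 − 19.675 = 1.680
ΔCt(knockout) = 18.980 − 19.595 = -0.615
ΔΔCt = -0.615 − 1.680 = -2.295
Fold change = 2^(−(-2.295)) = 2^2.295 = 4.9075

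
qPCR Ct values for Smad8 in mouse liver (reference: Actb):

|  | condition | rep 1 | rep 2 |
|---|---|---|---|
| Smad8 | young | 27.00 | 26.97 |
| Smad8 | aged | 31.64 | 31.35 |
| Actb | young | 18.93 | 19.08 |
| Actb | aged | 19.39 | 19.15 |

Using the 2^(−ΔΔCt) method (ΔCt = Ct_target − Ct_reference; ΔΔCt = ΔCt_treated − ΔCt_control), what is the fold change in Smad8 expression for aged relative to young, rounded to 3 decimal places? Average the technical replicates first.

0.053

Mean Ct: Smad8 young 26.985; Smad8 aged 31.495; Actb young 19.005; Actb aged 19.270
ΔCt(young) = 26.985 − 19.005 = 7.980
ΔCt(aged) = 31.495 − 19.270 = 12.225
ΔΔCt = 12.225 − 7.980 = 4.245
Fold change = 2^(−4.245) = 0.0527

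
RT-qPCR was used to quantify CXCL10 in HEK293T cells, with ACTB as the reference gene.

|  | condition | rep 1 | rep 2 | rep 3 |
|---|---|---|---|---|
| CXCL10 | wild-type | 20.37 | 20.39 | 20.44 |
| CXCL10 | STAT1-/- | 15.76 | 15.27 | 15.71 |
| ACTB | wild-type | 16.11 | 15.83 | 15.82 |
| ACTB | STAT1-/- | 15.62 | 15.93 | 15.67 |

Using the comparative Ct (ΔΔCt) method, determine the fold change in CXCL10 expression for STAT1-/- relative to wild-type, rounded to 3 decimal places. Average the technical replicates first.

Mean Ct: CXCL10 wild-type 20.400; CXCL10 STAT1-/- 15.580; ACTB wild-type 15.920; ACTB STAT1-/- 15.740
ΔCt(wild-type) = 20.400 − 15.920 = 4.480
ΔCt(STAT1-/-) = 15.580 − 15.740 = -0.160
ΔΔCt = -0.160 − 4.480 = -4.640
Fold change = 2^(−(-4.640)) = 2^4.640 = 24.9333

24.933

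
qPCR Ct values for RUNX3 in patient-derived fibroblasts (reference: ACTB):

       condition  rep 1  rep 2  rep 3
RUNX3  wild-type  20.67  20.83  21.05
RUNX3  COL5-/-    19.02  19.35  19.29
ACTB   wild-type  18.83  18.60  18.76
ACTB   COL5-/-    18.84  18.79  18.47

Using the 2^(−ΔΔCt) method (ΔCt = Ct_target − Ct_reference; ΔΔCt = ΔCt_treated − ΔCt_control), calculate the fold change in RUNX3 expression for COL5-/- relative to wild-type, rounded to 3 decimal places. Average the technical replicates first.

3.031

Mean Ct: RUNX3 wild-type 20.850; RUNX3 COL5-/- 19.220; ACTB wild-type 18.730; ACTB COL5-/- 18.700
ΔCt(wild-type) = 20.850 − 18.730 = 2.120
ΔCt(COL5-/-) = 19.220 − 18.700 = 0.520
ΔΔCt = 0.520 − 2.120 = -1.600
Fold change = 2^(−(-1.600)) = 2^1.600 = 3.0314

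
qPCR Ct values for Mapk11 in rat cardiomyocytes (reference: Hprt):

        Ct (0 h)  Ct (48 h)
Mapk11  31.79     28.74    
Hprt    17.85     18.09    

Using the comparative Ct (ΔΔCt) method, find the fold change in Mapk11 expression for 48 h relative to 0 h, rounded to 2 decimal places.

ΔCt(0 h) = 31.790 − 17.850 = 13.940
ΔCt(48 h) = 28.740 − 18.090 = 10.650
ΔΔCt = 10.650 − 13.940 = -3.290
Fold change = 2^(−(-3.290)) = 2^3.290 = 9.781

9.78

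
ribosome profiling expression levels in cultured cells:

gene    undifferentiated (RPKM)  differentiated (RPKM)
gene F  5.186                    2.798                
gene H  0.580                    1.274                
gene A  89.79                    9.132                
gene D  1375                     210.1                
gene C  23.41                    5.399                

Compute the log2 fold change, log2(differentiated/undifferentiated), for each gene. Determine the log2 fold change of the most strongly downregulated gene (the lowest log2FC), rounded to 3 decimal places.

log2(2.798/5.186) = -0.890  (gene F)
log2(1.274/0.580) = 1.135  (gene H)
log2(9.132/89.79) = -3.298  (gene A)
log2(210.1/1375) = -2.710  (gene D)
log2(5.399/23.41) = -2.116  (gene C)
gene A is most strongly downregulated.

-3.298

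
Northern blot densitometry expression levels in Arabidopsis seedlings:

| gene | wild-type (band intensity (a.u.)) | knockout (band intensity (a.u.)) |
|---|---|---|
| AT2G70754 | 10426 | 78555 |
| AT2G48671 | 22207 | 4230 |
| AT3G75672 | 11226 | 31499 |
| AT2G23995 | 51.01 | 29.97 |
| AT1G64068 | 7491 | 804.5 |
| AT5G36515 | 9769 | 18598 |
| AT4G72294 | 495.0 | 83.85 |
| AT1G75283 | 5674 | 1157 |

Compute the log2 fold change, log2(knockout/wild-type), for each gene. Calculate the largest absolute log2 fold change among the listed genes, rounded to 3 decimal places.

log2(78555/10426) = 2.914  (AT2G70754)
log2(4230/22207) = -2.392  (AT2G48671)
log2(31499/11226) = 1.488  (AT3G75672)
log2(29.97/51.01) = -0.767  (AT2G23995)
log2(804.5/7491) = -3.219  (AT1G64068)
log2(18598/9769) = 0.929  (AT5G36515)
log2(83.85/495.0) = -2.562  (AT4G72294)
log2(1157/5674) = -2.294  (AT1G75283)
The largest magnitude belongs to AT1G64068.

3.219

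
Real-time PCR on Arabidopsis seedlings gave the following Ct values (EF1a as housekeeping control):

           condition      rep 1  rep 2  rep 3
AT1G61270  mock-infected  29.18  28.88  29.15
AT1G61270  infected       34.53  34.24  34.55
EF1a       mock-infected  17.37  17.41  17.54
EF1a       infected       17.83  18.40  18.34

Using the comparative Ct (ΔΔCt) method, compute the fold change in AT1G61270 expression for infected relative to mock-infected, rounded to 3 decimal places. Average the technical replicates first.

Mean Ct: AT1G61270 mock-infected 29.070; AT1G61270 infected 34.440; EF1a mock-infected 17.440; EF1a infected 18.190
ΔCt(mock-infected) = 29.070 − 17.440 = 11.630
ΔCt(infected) = 34.440 − 18.190 = 16.250
ΔΔCt = 16.250 − 11.630 = 4.620
Fold change = 2^(−4.620) = 0.0407

0.041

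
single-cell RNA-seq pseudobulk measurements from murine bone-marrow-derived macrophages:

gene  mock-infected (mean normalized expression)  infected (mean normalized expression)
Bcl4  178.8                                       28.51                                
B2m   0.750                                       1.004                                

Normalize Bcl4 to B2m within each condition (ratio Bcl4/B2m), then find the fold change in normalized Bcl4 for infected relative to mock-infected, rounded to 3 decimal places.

Bcl4/B2m (mock-infected) = 178.8 / 0.750 = 238.4
Bcl4/B2m (infected) = 28.51 / 1.004 = 28.396
Fold change = 28.396 / 238.4 = 0.1191

0.119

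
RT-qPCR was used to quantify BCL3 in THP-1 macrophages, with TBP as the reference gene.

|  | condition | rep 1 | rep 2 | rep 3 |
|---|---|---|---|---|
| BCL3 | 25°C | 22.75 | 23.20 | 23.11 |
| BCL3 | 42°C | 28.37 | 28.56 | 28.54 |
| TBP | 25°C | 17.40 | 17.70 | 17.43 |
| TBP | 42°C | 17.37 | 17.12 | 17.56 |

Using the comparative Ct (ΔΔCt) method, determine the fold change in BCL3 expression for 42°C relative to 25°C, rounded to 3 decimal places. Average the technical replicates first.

0.020

Mean Ct: BCL3 25°C 23.020; BCL3 42°C 28.490; TBP 25°C 17.510; TBP 42°C 17.350
ΔCt(25°C) = 23.020 − 17.510 = 5.510
ΔCt(42°C) = 28.490 − 17.350 = 11.140
ΔΔCt = 11.140 − 5.510 = 5.630
Fold change = 2^(−5.630) = 0.0202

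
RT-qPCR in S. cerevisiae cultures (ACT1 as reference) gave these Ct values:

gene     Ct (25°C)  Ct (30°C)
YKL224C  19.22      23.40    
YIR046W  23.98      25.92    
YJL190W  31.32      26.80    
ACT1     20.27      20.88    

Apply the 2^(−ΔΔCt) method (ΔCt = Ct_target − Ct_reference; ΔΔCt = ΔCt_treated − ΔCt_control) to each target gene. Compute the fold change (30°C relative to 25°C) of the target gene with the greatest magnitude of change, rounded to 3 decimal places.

YKL224C: ΔΔCt = (23.40−20.88) − (19.22−20.27) = 2.52 − (-1.05) = 3.57; fold change = 2^-3.57 = 0.084
YIR046W: ΔΔCt = (25.92−20.88) − (23.98−20.27) = 5.04 − 3.71 = 1.33; fold change = 2^-1.33 = 0.398
YJL190W: ΔΔCt = (26.80−20.88) − (31.32−20.27) = 5.92 − 11.05 = -5.13; fold change = 2^5.13 = 35.017
YJL190W has the largest |ΔΔCt| = 5.13.

35.017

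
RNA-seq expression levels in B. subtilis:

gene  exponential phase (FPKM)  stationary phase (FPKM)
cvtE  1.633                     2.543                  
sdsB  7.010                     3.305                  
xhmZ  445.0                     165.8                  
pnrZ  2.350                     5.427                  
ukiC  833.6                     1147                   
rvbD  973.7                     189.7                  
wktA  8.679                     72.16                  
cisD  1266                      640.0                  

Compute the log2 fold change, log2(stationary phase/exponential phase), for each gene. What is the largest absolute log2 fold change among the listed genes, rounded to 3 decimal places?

log2(2.543/1.633) = 0.639  (cvtE)
log2(3.305/7.010) = -1.085  (sdsB)
log2(165.8/445.0) = -1.424  (xhmZ)
log2(5.427/2.350) = 1.207  (pnrZ)
log2(1147/833.6) = 0.460  (ukiC)
log2(189.7/973.7) = -2.360  (rvbD)
log2(72.16/8.679) = 3.056  (wktA)
log2(640.0/1266) = -0.984  (cisD)
The largest magnitude belongs to wktA.

3.056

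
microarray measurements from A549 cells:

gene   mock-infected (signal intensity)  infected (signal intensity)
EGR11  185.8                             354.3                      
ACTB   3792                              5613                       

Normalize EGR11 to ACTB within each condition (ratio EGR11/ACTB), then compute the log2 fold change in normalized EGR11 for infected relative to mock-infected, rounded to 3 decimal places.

0.365

EGR11/ACTB (mock-infected) = 185.8 / 3792 = 0.048998
EGR11/ACTB (infected) = 354.3 / 5613 = 0.063121
Fold change = 0.063121 / 0.048998 = 1.2882
log2(1.2882) = 0.3654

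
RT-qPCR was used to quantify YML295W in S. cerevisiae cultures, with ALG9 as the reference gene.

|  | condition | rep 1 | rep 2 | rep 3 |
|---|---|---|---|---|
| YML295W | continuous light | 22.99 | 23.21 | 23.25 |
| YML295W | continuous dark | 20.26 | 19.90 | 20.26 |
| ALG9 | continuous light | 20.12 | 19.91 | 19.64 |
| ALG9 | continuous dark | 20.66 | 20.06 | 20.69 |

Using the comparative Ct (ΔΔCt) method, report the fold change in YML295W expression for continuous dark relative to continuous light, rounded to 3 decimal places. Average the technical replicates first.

12.042

Mean Ct: YML295W continuous light 23.150; YML295W continuous dark 20.140; ALG9 continuous light 19.890; ALG9 continuous dark 20.470
ΔCt(continuous light) = 23.150 − 19.890 = 3.260
ΔCt(continuous dark) = 20.140 − 20.470 = -0.330
ΔΔCt = -0.330 − 3.260 = -3.590
Fold change = 2^(−(-3.590)) = 2^3.590 = 12.0420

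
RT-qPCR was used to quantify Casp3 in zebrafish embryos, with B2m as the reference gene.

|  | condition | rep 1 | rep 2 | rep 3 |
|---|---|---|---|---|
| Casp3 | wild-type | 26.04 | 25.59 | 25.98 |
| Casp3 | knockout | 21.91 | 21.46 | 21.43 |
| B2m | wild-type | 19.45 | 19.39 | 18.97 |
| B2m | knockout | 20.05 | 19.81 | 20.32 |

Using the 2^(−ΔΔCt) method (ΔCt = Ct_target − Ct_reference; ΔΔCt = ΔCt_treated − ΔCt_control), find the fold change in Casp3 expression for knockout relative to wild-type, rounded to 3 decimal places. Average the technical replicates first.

Mean Ct: Casp3 wild-type 25.870; Casp3 knockout 21.600; B2m wild-type 19.270; B2m knockout 20.060
ΔCt(wild-type) = 25.870 − 19.270 = 6.600
ΔCt(knockout) = 21.600 − 20.060 = 1.540
ΔΔCt = 1.540 − 6.600 = -5.060
Fold change = 2^(−(-5.060)) = 2^5.060 = 33.3589

33.359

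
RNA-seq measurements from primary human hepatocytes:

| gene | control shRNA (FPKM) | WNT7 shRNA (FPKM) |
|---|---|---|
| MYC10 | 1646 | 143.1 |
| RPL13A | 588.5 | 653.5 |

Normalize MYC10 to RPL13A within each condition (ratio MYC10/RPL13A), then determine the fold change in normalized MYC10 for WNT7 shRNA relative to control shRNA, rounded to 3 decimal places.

0.078

MYC10/RPL13A (control shRNA) = 1646 / 588.5 = 2.7969
MYC10/RPL13A (WNT7 shRNA) = 143.1 / 653.5 = 0.21897
Fold change = 0.21897 / 2.7969 = 0.0783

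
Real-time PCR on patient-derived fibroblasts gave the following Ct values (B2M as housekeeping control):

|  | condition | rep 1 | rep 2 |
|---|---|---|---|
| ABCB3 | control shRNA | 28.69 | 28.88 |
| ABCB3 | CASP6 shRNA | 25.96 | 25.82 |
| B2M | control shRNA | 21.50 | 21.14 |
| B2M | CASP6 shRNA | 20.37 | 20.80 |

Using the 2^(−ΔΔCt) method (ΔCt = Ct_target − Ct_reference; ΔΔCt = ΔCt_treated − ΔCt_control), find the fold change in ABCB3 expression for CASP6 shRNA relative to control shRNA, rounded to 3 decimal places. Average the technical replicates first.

4.469

Mean Ct: ABCB3 control shRNA 28.785; ABCB3 CASP6 shRNA 25.890; B2M control shRNA 21.320; B2M CASP6 shRNA 20.585
ΔCt(control shRNA) = 28.785 − 21.320 = 7.465
ΔCt(CASP6 shRNA) = 25.890 − 20.585 = 5.305
ΔΔCt = 5.305 − 7.465 = -2.160
Fold change = 2^(−(-2.160)) = 2^2.160 = 4.4691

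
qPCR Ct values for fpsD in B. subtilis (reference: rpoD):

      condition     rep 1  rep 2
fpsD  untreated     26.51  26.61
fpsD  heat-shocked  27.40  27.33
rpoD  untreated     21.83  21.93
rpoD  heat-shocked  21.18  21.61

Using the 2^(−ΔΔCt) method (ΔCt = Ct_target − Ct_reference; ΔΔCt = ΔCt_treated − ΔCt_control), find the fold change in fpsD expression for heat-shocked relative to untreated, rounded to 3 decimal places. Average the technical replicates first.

0.409

Mean Ct: fpsD untreated 26.560; fpsD heat-shocked 27.365; rpoD untreated 21.880; rpoD heat-shocked 21.395
ΔCt(untreated) = 26.560 − 21.880 = 4.680
ΔCt(heat-shocked) = 27.365 − 21.395 = 5.970
ΔΔCt = 5.970 − 4.680 = 1.290
Fold change = 2^(−1.290) = 0.4090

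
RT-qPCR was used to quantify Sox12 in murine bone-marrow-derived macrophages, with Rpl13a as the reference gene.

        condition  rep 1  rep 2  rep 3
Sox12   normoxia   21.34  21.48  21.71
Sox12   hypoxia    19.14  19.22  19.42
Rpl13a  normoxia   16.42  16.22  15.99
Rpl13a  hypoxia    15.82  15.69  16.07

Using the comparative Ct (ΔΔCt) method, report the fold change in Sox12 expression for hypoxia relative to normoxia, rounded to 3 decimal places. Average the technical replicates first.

3.732

Mean Ct: Sox12 normoxia 21.510; Sox12 hypoxia 19.260; Rpl13a normoxia 16.210; Rpl13a hypoxia 15.860
ΔCt(normoxia) = 21.510 − 16.210 = 5.300
ΔCt(hypoxia) = 19.260 − 15.860 = 3.400
ΔΔCt = 3.400 − 5.300 = -1.900
Fold change = 2^(−(-1.900)) = 2^1.900 = 3.7321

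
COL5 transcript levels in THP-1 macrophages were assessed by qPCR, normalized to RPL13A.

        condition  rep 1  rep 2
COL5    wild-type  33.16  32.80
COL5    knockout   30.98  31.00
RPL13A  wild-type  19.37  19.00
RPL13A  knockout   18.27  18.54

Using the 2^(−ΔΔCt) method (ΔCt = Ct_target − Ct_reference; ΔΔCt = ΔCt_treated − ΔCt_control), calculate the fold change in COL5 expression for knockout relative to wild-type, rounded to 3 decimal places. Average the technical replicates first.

Mean Ct: COL5 wild-type 32.980; COL5 knockout 30.990; RPL13A wild-type 19.185; RPL13A knockout 18.405
ΔCt(wild-type) = 32.980 − 19.185 = 13.795
ΔCt(knockout) = 30.990 − 18.405 = 12.585
ΔΔCt = 12.585 − 13.795 = -1.210
Fold change = 2^(−(-1.210)) = 2^1.210 = 2.3134

2.313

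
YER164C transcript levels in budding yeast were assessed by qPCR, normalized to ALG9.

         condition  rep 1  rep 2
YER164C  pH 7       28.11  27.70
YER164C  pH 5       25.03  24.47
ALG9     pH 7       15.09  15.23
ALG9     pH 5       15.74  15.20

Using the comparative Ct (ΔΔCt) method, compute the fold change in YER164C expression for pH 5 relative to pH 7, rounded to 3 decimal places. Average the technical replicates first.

11.043

Mean Ct: YER164C pH 7 27.905; YER164C pH 5 24.750; ALG9 pH 7 15.160; ALG9 pH 5 15.470
ΔCt(pH 7) = 27.905 − 15.160 = 12.745
ΔCt(pH 5) = 24.750 − 15.470 = 9.280
ΔΔCt = 9.280 − 12.745 = -3.465
Fold change = 2^(−(-3.465)) = 2^3.465 = 11.0425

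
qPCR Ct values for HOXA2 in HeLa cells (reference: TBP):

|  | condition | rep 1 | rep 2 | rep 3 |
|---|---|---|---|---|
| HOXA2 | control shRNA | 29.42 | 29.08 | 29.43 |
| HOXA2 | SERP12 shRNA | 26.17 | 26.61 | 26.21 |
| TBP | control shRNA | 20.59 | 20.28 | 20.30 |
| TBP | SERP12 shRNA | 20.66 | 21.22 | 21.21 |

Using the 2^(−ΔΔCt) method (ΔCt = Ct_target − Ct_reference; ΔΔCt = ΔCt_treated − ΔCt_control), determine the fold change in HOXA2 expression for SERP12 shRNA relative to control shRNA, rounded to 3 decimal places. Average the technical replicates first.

Mean Ct: HOXA2 control shRNA 29.310; HOXA2 SERP12 shRNA 26.330; TBP control shRNA 20.390; TBP SERP12 shRNA 21.030
ΔCt(control shRNA) = 29.310 − 20.390 = 8.920
ΔCt(SERP12 shRNA) = 26.330 − 21.030 = 5.300
ΔΔCt = 5.300 − 8.920 = -3.620
Fold change = 2^(−(-3.620)) = 2^3.620 = 12.2950

12.295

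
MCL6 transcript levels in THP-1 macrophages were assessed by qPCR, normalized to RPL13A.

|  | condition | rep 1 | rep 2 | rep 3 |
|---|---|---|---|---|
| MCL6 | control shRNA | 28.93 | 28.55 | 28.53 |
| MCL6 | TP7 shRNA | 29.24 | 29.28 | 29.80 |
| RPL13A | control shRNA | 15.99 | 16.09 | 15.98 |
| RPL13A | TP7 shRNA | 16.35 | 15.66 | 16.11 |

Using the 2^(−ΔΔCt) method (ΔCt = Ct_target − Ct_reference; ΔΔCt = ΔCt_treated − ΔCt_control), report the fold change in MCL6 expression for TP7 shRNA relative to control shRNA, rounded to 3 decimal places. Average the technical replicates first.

0.595

Mean Ct: MCL6 control shRNA 28.670; MCL6 TP7 shRNA 29.440; RPL13A control shRNA 16.020; RPL13A TP7 shRNA 16.040
ΔCt(control shRNA) = 28.670 − 16.020 = 12.650
ΔCt(TP7 shRNA) = 29.440 − 16.040 = 13.400
ΔΔCt = 13.400 − 12.650 = 0.750
Fold change = 2^(−0.750) = 0.5946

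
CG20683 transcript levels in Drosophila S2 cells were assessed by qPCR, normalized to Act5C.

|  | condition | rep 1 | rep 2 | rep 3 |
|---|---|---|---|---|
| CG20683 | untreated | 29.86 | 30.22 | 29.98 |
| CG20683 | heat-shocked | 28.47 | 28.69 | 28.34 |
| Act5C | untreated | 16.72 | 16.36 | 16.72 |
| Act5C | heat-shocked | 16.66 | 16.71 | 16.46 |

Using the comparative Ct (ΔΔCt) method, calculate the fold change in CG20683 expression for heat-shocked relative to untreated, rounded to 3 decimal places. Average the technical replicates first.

Mean Ct: CG20683 untreated 30.020; CG20683 heat-shocked 28.500; Act5C untreated 16.600; Act5C heat-shocked 16.610
ΔCt(untreated) = 30.020 − 16.600 = 13.420
ΔCt(heat-shocked) = 28.500 − 16.610 = 11.890
ΔΔCt = 11.890 − 13.420 = -1.530
Fold change = 2^(−(-1.530)) = 2^1.530 = 2.8879

2.888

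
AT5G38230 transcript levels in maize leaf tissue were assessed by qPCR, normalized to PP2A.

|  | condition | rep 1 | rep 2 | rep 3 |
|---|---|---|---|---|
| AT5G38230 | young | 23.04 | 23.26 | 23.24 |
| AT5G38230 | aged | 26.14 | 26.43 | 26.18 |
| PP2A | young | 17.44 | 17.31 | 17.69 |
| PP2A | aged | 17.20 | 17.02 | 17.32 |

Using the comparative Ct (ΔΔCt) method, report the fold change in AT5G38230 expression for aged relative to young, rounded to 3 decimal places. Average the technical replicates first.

Mean Ct: AT5G38230 young 23.180; AT5G38230 aged 26.250; PP2A young 17.480; PP2A aged 17.180
ΔCt(young) = 23.180 − 17.480 = 5.700
ΔCt(aged) = 26.250 − 17.180 = 9.070
ΔΔCt = 9.070 − 5.700 = 3.370
Fold change = 2^(−3.370) = 0.0967

0.097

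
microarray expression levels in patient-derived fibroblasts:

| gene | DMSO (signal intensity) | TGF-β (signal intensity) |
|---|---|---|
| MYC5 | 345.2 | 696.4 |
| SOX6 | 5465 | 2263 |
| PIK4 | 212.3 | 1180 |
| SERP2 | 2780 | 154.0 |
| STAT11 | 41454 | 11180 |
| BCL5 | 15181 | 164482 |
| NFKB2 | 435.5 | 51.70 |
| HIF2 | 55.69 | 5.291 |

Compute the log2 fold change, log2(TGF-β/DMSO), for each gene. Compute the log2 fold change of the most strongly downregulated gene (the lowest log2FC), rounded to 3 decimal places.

log2(696.4/345.2) = 1.012  (MYC5)
log2(2263/5465) = -1.272  (SOX6)
log2(1180/212.3) = 2.475  (PIK4)
log2(154.0/2780) = -4.174  (SERP2)
log2(11180/41454) = -1.891  (STAT11)
log2(164482/15181) = 3.438  (BCL5)
log2(51.70/435.5) = -3.074  (NFKB2)
log2(5.291/55.69) = -3.396  (HIF2)
SERP2 is most strongly downregulated.

-4.174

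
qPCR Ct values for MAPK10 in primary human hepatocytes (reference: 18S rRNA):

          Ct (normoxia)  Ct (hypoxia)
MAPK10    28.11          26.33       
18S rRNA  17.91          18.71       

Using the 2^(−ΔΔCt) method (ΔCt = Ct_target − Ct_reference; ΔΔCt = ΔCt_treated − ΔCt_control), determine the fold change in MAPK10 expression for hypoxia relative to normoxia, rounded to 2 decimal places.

ΔCt(normoxia) = 28.110 − 17.910 = 10.200
ΔCt(hypoxia) = 26.330 − 18.710 = 7.620
ΔΔCt = 7.620 − 10.200 = -2.580
Fold change = 2^(−(-2.580)) = 2^2.580 = 5.979

5.98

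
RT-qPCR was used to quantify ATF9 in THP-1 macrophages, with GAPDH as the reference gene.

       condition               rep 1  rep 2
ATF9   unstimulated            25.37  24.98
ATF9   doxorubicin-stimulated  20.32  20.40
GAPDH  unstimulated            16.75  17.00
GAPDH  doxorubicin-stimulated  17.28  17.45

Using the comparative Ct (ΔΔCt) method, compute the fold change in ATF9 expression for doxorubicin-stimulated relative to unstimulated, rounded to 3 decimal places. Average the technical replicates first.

39.533

Mean Ct: ATF9 unstimulated 25.175; ATF9 doxorubicin-stimulated 20.360; GAPDH unstimulated 16.875; GAPDH doxorubicin-stimulated 17.365
ΔCt(unstimulated) = 25.175 − 16.875 = 8.300
ΔCt(doxorubicin-stimulated) = 20.360 − 17.365 = 2.995
ΔΔCt = 2.995 − 8.300 = -5.305
Fold change = 2^(−(-5.305)) = 2^5.305 = 39.5334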